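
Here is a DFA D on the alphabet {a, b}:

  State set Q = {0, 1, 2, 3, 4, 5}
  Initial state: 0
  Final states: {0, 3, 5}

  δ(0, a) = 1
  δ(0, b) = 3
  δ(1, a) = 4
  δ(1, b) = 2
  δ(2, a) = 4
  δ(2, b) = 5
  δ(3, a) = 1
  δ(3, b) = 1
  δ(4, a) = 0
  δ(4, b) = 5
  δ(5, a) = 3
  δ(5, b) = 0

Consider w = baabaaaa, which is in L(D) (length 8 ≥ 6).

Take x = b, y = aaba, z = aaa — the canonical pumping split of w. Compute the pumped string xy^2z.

xy^2z = b·aaba·aaba·aaa = baabaaabaaaa.
Reading y = aaba takes D from 3 back to 3, so after x·y·y the machine is still in 3, and z then leads to the accepting state 0. Hence baabaaabaaaa ∈ L(D).

baabaaabaaaa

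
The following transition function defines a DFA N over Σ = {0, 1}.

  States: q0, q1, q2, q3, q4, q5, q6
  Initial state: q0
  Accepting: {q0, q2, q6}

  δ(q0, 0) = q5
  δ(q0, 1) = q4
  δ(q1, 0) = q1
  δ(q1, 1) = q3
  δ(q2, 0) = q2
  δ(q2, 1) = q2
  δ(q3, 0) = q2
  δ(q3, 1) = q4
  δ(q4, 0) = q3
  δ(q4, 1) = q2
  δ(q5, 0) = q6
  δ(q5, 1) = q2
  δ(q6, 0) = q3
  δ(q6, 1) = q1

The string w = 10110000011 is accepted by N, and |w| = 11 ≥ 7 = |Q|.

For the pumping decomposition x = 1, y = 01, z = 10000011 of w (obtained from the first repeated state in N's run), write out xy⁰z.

110000011

xy⁰z = xz = 1·10000011 = 110000011.
Reading y = 01 takes N from q4 back to q4, so after x the machine is still in q4, and z then leads to the accepting state q2. Hence 110000011 ∈ L(N).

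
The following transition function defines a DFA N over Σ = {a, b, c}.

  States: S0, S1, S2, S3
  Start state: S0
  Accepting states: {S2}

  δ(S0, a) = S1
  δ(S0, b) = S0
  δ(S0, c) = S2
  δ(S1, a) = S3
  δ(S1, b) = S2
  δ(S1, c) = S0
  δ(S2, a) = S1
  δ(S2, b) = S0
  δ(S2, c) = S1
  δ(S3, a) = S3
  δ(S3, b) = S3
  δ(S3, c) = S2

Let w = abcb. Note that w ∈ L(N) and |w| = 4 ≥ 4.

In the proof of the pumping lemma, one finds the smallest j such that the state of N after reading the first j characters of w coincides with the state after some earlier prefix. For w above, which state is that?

S1

State sequence: S0 -a-> S1 -b-> S2 -c-> S1 -b-> S2
First repeat at step 3: S1 was already visited.

The earliest repeat is at step j = 3: N is in S1, which it already visited at step i = 1.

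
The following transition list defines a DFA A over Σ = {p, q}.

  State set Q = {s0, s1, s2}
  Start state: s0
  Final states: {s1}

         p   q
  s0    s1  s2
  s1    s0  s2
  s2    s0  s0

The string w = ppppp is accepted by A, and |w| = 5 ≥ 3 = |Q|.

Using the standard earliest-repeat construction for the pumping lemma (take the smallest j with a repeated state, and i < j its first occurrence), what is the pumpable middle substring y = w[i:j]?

pp

State sequence: s0 -p-> s1 -p-> s0 -p-> s1 -p-> s0 -p-> s1
First repeat at step 2: s0 was already visited.

So i = 0, j = 2, giving x = w[0:0] = ε, y = w[0:2] = pp, z = w[2:5] = ppp.
Check: |xy| = 2 ≤ 3 and |y| = 2 ≥ 1. Reading y takes A from s0 back to s0, so every xyⁱz is accepted.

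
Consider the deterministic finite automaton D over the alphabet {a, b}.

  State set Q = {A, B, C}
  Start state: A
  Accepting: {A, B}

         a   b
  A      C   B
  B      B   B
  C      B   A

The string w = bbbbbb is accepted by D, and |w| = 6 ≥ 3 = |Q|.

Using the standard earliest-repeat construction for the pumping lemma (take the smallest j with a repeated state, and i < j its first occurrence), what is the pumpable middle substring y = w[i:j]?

Run of D on w = b b b b b b:
  step 0: A  (start)
  step 1: B  (read b: A→B)
  step 2: B  (read b: B→B)   ← first repeat (B seen earlier)
  step 3: B  (read b: B→B)
  step 4: B  (read b: B→B)
  step 5: B  (read b: B→B)
  step 6: B  (read b: B→B)

So i = 1, j = 2, giving x = w[0:1] = b, y = w[1:2] = b, z = w[2:6] = bbbb.
Check: |xy| = 2 ≤ 3 and |y| = 1 ≥ 1. Reading y takes D from B back to B, so every xyⁱz is accepted.
The DFA has 3 states, so the proof of the pumping lemma guarantees a repeated state among the first 3+1 visited; the segment between the two visits is the pumpable y.

b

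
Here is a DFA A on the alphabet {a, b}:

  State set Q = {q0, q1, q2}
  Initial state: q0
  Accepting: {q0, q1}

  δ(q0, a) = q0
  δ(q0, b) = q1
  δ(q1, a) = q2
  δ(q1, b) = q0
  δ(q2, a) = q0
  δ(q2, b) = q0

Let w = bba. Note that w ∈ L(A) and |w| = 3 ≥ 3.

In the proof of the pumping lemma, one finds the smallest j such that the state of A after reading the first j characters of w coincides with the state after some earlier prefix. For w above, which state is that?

State sequence: q0 -b-> q1 -b-> q0 -a-> q0
First repeat at step 2: q0 was already visited.

The earliest repeat is at step j = 2: A is in q0, which it already visited at step i = 0.

q0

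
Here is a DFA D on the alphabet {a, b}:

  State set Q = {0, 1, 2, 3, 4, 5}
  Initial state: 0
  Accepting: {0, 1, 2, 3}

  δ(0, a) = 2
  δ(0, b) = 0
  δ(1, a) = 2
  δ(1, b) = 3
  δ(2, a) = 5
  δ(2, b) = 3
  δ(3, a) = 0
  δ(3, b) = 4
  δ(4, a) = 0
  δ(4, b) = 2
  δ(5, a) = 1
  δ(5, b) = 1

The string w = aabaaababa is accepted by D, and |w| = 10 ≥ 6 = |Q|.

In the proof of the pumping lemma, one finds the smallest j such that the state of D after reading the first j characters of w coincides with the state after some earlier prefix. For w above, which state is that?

2

Run of D on w = a a b a a a b a b a:
  step 0: 0  (start)
  step 1: 2  (read a: 0→2)
  step 2: 5  (read a: 2→5)
  step 3: 1  (read b: 5→1)
  step 4: 2  (read a: 1→2)   ← first repeat (2 seen earlier)
  step 5: 5  (read a: 2→5)
  step 6: 1  (read a: 5→1)
  step 7: 3  (read b: 1→3)
  step 8: 0  (read a: 3→0)
  step 9: 0  (read b: 0→0)
  step 10: 2  (read a: 0→2)

The earliest repeat is at step j = 4: D is in 2, which it already visited at step i = 1.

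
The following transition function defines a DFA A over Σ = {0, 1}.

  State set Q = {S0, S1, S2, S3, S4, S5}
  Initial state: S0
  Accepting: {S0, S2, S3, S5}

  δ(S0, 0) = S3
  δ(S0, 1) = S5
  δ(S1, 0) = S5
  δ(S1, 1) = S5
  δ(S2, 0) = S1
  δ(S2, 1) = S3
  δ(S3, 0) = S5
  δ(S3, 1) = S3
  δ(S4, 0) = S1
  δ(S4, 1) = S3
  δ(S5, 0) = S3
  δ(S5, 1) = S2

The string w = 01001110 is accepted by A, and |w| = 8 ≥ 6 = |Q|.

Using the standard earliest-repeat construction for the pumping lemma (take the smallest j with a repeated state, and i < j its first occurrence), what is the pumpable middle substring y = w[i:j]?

Run of A on w = 0 1 0 0 1 1 1 0:
  step 0: S0  (start)
  step 1: S3  (read 0: S0→S3)
  step 2: S3  (read 1: S3→S3)   ← first repeat (S3 seen earlier)
  step 3: S5  (read 0: S3→S5)
  step 4: S3  (read 0: S5→S3)
  step 5: S3  (read 1: S3→S3)
  step 6: S3  (read 1: S3→S3)
  step 7: S3  (read 1: S3→S3)
  step 8: S5  (read 0: S3→S5)

So i = 1, j = 2, giving x = w[0:1] = 0, y = w[1:2] = 1, z = w[2:8] = 001110.
Check: |xy| = 2 ≤ 6 and |y| = 1 ≥ 1. Reading y takes A from S3 back to S3, so every xyⁱz is accepted.

1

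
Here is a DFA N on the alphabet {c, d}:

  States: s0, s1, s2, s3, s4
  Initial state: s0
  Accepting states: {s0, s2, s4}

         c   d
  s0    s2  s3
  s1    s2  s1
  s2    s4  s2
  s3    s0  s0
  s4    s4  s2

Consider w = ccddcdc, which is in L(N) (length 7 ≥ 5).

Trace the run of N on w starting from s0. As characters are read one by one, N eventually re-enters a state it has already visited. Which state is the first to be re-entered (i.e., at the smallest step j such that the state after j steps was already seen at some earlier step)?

s2

Run of N on w = c c d d c d c:
  step 0: s0  (start)
  step 1: s2  (read c: s0→s2)
  step 2: s4  (read c: s2→s4)
  step 3: s2  (read d: s4→s2)   ← first repeat (s2 seen earlier)
  step 4: s2  (read d: s2→s2)
  step 5: s4  (read c: s2→s4)
  step 6: s2  (read d: s4→s2)
  step 7: s4  (read c: s2→s4)

The earliest repeat is at step j = 3: N is in s2, which it already visited at step i = 1.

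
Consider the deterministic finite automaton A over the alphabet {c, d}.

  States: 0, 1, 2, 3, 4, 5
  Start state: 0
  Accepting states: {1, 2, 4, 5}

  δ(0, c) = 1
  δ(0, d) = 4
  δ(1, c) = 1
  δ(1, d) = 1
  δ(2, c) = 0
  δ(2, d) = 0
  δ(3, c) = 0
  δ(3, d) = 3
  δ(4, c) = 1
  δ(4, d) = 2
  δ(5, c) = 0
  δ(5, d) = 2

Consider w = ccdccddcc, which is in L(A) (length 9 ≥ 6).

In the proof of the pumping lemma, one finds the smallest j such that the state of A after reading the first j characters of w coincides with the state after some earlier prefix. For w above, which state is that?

State sequence: 0 -c-> 1 -c-> 1 -d-> 1 -c-> 1 -c-> 1 -d-> 1 -d-> 1 -c-> 1 -c-> 1
First repeat at step 2: 1 was already visited.

The earliest repeat is at step j = 2: A is in 1, which it already visited at step i = 1.
With |Q| = 6, pigeonhole forces a state repeat no later than step 6; the substring read between the first and second visits to that state can be pumped.

1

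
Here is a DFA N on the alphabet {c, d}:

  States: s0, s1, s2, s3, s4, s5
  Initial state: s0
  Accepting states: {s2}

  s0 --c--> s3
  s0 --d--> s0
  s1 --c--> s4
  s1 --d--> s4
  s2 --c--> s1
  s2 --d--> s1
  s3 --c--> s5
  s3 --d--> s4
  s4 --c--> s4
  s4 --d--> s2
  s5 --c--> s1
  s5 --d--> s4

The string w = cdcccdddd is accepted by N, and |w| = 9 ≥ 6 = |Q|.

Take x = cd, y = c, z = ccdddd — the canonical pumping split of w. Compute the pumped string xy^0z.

cdccdddd

xy⁰z = xz = cd·ccdddd = cdccdddd.
Reading y = c takes N from s4 back to s4, so after x the machine is still in s4, and z then leads to the accepting state s2. Hence cdccdddd ∈ L(N).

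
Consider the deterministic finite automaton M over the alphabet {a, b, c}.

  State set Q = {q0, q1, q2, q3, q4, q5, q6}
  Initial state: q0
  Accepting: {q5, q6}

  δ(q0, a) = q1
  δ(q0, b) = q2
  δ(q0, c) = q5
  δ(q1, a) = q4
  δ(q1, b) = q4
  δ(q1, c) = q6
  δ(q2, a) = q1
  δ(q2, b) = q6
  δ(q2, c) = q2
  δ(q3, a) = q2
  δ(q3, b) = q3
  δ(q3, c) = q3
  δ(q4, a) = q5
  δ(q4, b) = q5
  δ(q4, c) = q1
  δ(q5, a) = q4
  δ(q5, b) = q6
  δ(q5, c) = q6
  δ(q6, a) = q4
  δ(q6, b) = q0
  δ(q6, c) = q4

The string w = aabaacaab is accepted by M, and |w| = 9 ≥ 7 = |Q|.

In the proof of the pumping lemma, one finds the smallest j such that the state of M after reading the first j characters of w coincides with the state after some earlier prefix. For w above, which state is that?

Run of M on w = a a b a a c a a b:
  step 0: q0  (start)
  step 1: q1  (read a: q0→q1)
  step 2: q4  (read a: q1→q4)
  step 3: q5  (read b: q4→q5)
  step 4: q4  (read a: q5→q4)   ← first repeat (q4 seen earlier)
  step 5: q5  (read a: q4→q5)
  step 6: q6  (read c: q5→q6)
  step 7: q4  (read a: q6→q4)
  step 8: q5  (read a: q4→q5)
  step 9: q6  (read b: q5→q6)

The earliest repeat is at step j = 4: M is in q4, which it already visited at step i = 2.
With |Q| = 7, pigeonhole forces a state repeat no later than step 7; the substring read between the first and second visits to that state can be pumped.

q4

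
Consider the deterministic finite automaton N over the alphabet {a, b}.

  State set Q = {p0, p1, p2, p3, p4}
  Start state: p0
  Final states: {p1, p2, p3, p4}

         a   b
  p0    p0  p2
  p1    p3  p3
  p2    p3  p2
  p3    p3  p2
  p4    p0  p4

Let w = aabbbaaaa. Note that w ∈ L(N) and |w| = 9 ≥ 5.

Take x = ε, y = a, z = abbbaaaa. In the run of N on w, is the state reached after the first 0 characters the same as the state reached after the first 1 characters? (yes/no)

Run of N on the first 1 characters of w = a:
  step 0: p0  (start)
  step 1: p0  (read a: p0→p0)

After x (step 0): p0. After xy (step 1): p0.
They match, so y = a drives N around a cycle from p0 back to itself; pumping y any number of times keeps N in p0 before reading z, and xyⁱz ∈ L(N) for every i ≥ 0.

yes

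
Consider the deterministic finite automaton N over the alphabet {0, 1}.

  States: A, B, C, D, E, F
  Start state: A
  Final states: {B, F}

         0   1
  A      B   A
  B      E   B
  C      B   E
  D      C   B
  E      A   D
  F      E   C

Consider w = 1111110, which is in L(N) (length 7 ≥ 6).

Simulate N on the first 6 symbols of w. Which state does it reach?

Run of N on the first 6 characters of w = 1 1 1 1 1 1:
  step 0: A  (start)
  step 1: A  (read 1: A→A)
  step 2: A  (read 1: A→A)
  step 3: A  (read 1: A→A)
  step 4: A  (read 1: A→A)
  step 5: A  (read 1: A→A)
  step 6: A  (read 1: A→A)

After reading 6 characters, N is in state A.
(This kind of state-tracing is the core of the pumping-lemma construction: with 6 states, pigeonhole forces a repeat within the first 6 steps.)

A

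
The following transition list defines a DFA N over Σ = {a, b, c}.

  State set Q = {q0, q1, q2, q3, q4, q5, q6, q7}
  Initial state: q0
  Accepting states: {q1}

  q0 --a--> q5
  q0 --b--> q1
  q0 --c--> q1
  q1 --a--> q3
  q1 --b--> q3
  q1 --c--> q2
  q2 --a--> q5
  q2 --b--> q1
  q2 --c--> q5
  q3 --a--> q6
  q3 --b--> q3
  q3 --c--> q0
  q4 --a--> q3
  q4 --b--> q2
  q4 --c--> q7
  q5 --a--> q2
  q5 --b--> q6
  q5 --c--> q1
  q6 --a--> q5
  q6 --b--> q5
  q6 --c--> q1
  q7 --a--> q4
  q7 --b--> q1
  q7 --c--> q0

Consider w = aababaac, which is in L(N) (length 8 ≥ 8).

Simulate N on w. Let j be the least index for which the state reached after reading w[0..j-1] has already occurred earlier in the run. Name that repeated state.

q3

Run of N on w = a a b a b a a c:
  step 0: q0  (start)
  step 1: q5  (read a: q0→q5)
  step 2: q2  (read a: q5→q2)
  step 3: q1  (read b: q2→q1)
  step 4: q3  (read a: q1→q3)
  step 5: q3  (read b: q3→q3)   ← first repeat (q3 seen earlier)
  step 6: q6  (read a: q3→q6)
  step 7: q5  (read a: q6→q5)
  step 8: q1  (read c: q5→q1)

The earliest repeat is at step j = 5: N is in q3, which it already visited at step i = 4.
The DFA has 8 states, so the proof of the pumping lemma guarantees a repeated state among the first 8+1 visited; the segment between the two visits is the pumpable y.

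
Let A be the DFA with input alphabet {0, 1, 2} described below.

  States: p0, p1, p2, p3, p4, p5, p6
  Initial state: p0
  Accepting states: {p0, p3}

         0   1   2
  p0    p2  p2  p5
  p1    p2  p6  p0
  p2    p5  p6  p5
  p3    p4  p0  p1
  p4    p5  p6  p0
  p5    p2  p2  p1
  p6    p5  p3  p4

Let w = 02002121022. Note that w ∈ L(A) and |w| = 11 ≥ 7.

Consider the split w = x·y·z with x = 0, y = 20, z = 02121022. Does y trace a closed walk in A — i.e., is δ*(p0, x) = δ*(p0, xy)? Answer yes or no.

Run of A on the first 3 characters of w = 0 2 0:
  step 0: p0  (start)
  step 1: p2  (read 0: p0→p2)
  step 2: p5  (read 2: p2→p5)
  step 3: p2  (read 0: p5→p2)

After x (step 1): p2. After xy (step 3): p2.
They match, so y = 20 drives A around a cycle from p2 back to itself; pumping y any number of times keeps A in p2 before reading z, and xyⁱz ∈ L(A) for every i ≥ 0.

yes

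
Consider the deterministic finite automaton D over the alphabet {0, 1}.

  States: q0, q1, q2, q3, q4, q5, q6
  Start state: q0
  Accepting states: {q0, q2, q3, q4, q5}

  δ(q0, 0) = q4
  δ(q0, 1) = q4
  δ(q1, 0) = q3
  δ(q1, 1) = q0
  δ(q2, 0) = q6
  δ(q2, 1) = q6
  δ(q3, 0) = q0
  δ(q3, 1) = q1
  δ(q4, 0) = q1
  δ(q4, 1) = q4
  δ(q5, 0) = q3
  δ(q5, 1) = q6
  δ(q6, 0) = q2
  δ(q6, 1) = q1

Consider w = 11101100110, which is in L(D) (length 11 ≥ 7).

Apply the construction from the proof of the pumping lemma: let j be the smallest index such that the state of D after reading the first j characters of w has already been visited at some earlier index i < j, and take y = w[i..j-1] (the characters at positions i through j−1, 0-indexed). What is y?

1

State sequence: q0 -1-> q4 -1-> q4 -1-> q4 -0-> q1 -1-> q0 -1-> q4 -0-> q1 -0-> q3 -1-> q1 -1-> q0 -0-> q4
First repeat at step 2: q4 was already visited.

So i = 1, j = 2, giving x = w[0:1] = 1, y = w[1:2] = 1, z = w[2:11] = 101100110.
Check: |xy| = 2 ≤ 7 and |y| = 1 ≥ 1. Reading y takes D from q4 back to q4, so every xyⁱz is accepted.
The DFA has 7 states, so the proof of the pumping lemma guarantees a repeated state among the first 7+1 visited; the segment between the two visits is the pumpable y.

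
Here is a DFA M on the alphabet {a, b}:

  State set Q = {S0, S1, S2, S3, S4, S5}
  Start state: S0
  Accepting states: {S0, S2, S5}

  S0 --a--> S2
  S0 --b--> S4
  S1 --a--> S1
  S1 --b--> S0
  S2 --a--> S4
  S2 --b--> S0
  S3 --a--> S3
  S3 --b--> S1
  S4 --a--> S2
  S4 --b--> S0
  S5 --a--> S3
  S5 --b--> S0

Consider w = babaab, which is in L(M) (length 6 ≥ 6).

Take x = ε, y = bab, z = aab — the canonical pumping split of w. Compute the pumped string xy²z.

xy^2z = ε·bab·bab·aab = babbabaab.
Reading y = bab takes M from S0 back to S0, so after x·y·y the machine is still in S0, and z then leads to the accepting state S0. Hence babbabaab ∈ L(M).

babbabaab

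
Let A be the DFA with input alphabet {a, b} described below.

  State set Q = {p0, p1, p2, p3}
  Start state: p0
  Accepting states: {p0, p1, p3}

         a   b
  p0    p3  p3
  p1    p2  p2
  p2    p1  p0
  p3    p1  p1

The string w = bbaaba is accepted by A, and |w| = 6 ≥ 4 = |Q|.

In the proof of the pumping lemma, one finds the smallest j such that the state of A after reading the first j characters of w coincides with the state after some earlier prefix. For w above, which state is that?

State sequence: p0 -b-> p3 -b-> p1 -a-> p2 -a-> p1 -b-> p2 -a-> p1
First repeat at step 4: p1 was already visited.

The earliest repeat is at step j = 4: A is in p1, which it already visited at step i = 2.
The DFA has 4 states, so the proof of the pumping lemma guarantees a repeated state among the first 4+1 visited; the segment between the two visits is the pumpable y.

p1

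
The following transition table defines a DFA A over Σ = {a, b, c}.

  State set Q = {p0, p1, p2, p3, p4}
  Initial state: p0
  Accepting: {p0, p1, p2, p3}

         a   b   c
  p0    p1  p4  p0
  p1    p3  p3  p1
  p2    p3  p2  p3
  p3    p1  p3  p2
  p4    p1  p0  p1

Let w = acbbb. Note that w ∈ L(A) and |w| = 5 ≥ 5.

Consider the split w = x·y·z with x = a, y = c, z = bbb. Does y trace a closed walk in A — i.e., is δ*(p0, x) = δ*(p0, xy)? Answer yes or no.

Run of A on the first 2 characters of w = a c:
  step 0: p0  (start)
  step 1: p1  (read a: p0→p1)
  step 2: p1  (read c: p1→p1)

After x (step 1): p1. After xy (step 2): p1.
They match, so y = c drives A around a cycle from p1 back to itself; pumping y any number of times keeps A in p1 before reading z, and xyⁱz ∈ L(A) for every i ≥ 0.

yes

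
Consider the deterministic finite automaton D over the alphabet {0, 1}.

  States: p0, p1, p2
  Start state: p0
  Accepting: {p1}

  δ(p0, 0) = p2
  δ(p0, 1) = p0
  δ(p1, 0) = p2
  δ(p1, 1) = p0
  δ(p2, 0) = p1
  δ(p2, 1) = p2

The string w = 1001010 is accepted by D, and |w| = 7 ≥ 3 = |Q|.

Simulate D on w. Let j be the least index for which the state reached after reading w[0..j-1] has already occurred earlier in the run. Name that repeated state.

State sequence: p0 -1-> p0 -0-> p2 -0-> p1 -1-> p0 -0-> p2 -1-> p2 -0-> p1
First repeat at step 1: p0 was already visited.

The earliest repeat is at step j = 1: D is in p0, which it already visited at step i = 0.
With |Q| = 3, pigeonhole forces a state repeat no later than step 3; the substring read between the first and second visits to that state can be pumped.

p0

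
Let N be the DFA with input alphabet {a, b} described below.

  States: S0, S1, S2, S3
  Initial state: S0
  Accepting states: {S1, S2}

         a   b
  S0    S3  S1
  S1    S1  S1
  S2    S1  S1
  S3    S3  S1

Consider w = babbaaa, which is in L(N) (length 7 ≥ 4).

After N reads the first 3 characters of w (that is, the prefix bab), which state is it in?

S1

Run of N on the first 3 characters of w = b a b:
  step 0: S0  (start)
  step 1: S1  (read b: S0→S1)
  step 2: S1  (read a: S1→S1)
  step 3: S1  (read b: S1→S1)

After reading 3 characters, N is in state S1.
(This kind of state-tracing is the core of the pumping-lemma construction: with 4 states, pigeonhole forces a repeat within the first 4 steps.)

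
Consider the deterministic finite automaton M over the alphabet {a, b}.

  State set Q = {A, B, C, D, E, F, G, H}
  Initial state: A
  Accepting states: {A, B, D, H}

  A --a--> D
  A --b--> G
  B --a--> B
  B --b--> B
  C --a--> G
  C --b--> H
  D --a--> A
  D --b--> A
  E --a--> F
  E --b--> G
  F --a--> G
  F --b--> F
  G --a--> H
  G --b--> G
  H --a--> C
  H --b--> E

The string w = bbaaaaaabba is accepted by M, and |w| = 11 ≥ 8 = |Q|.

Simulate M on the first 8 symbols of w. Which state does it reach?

G

State sequence: A -b-> G -b-> G -a-> H -a-> C -a-> G -a-> H -a-> C -a-> G

After reading 8 characters, M is in state G.
(This kind of state-tracing is the core of the pumping-lemma construction: with 8 states, pigeonhole forces a repeat within the first 8 steps.)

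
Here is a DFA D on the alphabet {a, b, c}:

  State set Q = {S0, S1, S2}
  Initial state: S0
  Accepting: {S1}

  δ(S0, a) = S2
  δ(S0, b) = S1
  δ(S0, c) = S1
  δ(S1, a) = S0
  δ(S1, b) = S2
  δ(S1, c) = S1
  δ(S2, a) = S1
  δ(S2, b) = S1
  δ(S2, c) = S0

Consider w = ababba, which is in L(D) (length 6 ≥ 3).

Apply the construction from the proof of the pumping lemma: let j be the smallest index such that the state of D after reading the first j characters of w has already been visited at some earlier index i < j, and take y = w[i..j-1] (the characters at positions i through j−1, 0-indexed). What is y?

Run of D on w = a b a b b a:
  step 0: S0  (start)
  step 1: S2  (read a: S0→S2)
  step 2: S1  (read b: S2→S1)
  step 3: S0  (read a: S1→S0)   ← first repeat (S0 seen earlier)
  step 4: S1  (read b: S0→S1)
  step 5: S2  (read b: S1→S2)
  step 6: S1  (read a: S2→S1)

So i = 0, j = 3, giving x = w[0:0] = ε, y = w[0:3] = aba, z = w[3:6] = bba.
Check: |xy| = 3 ≤ 3 and |y| = 3 ≥ 1. Reading y takes D from S0 back to S0, so every xyⁱz is accepted.

aba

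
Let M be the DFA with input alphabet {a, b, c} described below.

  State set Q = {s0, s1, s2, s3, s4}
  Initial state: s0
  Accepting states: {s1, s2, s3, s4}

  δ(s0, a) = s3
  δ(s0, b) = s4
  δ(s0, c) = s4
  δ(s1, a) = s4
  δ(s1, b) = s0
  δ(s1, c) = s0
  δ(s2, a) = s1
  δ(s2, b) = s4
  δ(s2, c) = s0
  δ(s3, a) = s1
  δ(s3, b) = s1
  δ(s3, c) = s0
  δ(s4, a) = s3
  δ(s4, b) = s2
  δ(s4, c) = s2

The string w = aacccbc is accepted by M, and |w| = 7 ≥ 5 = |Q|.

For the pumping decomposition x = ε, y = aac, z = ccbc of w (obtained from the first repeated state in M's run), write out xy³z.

xy^3z = ε·aac·aac·aac·ccbc = aacaacaacccbc.
Reading y = aac takes M from s0 back to s0, so after x·y·y·y the machine is still in s0, and z then leads to the accepting state s2. Hence aacaacaacccbc ∈ L(M).

aacaacaacccbc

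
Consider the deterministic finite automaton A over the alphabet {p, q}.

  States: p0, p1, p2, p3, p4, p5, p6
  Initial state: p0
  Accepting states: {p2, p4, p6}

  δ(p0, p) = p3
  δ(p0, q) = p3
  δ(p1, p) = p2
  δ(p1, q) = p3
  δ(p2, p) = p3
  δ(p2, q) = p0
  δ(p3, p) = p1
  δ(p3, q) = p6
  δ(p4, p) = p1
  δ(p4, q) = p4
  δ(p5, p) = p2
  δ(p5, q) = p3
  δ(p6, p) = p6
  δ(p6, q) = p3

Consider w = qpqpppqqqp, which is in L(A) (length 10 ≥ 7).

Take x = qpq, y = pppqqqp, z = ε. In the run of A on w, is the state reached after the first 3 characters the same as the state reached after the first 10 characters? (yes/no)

Run of A on the first 10 characters of w = q p q p p p q q q p:
  step 0: p0  (start)
  step 1: p3  (read q: p0→p3)
  step 2: p1  (read p: p3→p1)
  step 3: p3  (read q: p1→p3)
  step 4: p1  (read p: p3→p1)
  step 5: p2  (read p: p1→p2)
  step 6: p3  (read p: p2→p3)
  step 7: p6  (read q: p3→p6)
  step 8: p3  (read q: p6→p3)
  step 9: p6  (read q: p3→p6)
  step 10: p6  (read p: p6→p6)

After x (step 3): p3. After xy (step 10): p6.
They differ (p3 ≠ p6), so y is not a cycle from the state after x; this split is not the one the pumping-lemma construction produces, and pumping y need not keep the string in L(A).

no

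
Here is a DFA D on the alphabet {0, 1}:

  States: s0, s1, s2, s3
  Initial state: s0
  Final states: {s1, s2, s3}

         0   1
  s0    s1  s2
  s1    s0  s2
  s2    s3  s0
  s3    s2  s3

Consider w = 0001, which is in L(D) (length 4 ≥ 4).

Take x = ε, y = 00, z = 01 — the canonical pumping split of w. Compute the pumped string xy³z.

00000001

xy^3z = ε·00·00·00·01 = 00000001.
Reading y = 00 takes D from s0 back to s0, so after x·y·y·y the machine is still in s0, and z then leads to the accepting state s2. Hence 00000001 ∈ L(D).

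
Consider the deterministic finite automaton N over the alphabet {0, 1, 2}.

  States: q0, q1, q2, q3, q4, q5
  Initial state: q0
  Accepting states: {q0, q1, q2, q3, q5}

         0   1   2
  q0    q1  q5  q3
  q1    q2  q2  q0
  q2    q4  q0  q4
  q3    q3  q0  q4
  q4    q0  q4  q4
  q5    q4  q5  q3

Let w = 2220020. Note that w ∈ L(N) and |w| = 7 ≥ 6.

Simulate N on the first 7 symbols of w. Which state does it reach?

Run of N on the first 7 characters of w = 2 2 2 0 0 2 0:
  step 0: q0  (start)
  step 1: q3  (read 2: q0→q3)
  step 2: q4  (read 2: q3→q4)
  step 3: q4  (read 2: q4→q4)
  step 4: q0  (read 0: q4→q0)
  step 5: q1  (read 0: q0→q1)
  step 6: q0  (read 2: q1→q0)
  step 7: q1  (read 0: q0→q1)

After reading 7 characters, N is in state q1.

q1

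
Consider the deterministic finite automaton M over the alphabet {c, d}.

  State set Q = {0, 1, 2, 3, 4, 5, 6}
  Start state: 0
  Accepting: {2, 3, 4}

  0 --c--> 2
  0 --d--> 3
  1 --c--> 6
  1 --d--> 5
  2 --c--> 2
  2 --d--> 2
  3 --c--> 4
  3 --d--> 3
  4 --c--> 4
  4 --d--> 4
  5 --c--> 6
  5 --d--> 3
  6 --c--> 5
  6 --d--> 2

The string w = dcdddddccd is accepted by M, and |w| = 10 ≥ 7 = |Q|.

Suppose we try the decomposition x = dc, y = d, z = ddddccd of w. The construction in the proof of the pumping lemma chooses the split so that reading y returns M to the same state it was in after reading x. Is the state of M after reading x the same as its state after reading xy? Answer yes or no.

Run of M on the first 3 characters of w = d c d:
  step 0: 0  (start)
  step 1: 3  (read d: 0→3)
  step 2: 4  (read c: 3→4)
  step 3: 4  (read d: 4→4)

After x (step 2): 4. After xy (step 3): 4.
They match, so y = d drives M around a cycle from 4 back to itself; pumping y any number of times keeps M in 4 before reading z, and xyⁱz ∈ L(M) for every i ≥ 0.

yes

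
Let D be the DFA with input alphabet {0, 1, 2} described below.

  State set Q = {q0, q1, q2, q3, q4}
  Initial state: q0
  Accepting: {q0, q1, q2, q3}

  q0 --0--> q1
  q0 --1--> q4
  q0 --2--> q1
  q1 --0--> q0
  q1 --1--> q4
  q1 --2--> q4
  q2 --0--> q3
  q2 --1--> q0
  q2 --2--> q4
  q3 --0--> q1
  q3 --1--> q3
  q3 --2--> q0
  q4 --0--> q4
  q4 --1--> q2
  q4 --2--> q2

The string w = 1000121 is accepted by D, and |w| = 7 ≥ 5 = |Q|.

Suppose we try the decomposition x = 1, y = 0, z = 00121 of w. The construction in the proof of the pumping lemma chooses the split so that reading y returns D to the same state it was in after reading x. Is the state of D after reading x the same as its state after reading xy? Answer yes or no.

yes

Run of D on the first 2 characters of w = 1 0:
  step 0: q0  (start)
  step 1: q4  (read 1: q0→q4)
  step 2: q4  (read 0: q4→q4)

After x (step 1): q4. After xy (step 2): q4.
They match, so y = 0 drives D around a cycle from q4 back to itself; pumping y any number of times keeps D in q4 before reading z, and xyⁱz ∈ L(D) for every i ≥ 0.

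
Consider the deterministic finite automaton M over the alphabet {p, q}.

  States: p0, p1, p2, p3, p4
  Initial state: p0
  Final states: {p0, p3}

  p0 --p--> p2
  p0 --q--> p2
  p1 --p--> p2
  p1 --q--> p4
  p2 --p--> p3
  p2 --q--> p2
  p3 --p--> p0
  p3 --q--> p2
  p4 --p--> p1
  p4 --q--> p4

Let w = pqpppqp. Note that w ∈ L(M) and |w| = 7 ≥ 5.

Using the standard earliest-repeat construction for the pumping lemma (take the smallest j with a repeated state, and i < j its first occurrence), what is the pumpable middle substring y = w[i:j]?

State sequence: p0 -p-> p2 -q-> p2 -p-> p3 -p-> p0 -p-> p2 -q-> p2 -p-> p3
First repeat at step 2: p2 was already visited.

So i = 1, j = 2, giving x = w[0:1] = p, y = w[1:2] = q, z = w[2:7] = pppqp.
Check: |xy| = 2 ≤ 5 and |y| = 1 ≥ 1. Reading y takes M from p2 back to p2, so every xyⁱz is accepted.
With |Q| = 5, pigeonhole forces a state repeat no later than step 5; the substring read between the first and second visits to that state can be pumped.

q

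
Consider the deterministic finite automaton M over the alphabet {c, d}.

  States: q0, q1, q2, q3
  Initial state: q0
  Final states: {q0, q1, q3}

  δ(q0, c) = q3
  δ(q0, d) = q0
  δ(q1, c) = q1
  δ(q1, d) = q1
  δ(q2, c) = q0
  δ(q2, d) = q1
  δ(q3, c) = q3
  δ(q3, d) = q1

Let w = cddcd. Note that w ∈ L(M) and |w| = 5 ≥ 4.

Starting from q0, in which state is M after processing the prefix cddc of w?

Run of M on the first 4 characters of w = c d d c:
  step 0: q0  (start)
  step 1: q3  (read c: q0→q3)
  step 2: q1  (read d: q3→q1)
  step 3: q1  (read d: q1→q1)
  step 4: q1  (read c: q1→q1)

After reading 4 characters, M is in state q1.
(This kind of state-tracing is the core of the pumping-lemma construction: with 4 states, pigeonhole forces a repeat within the first 4 steps.)

q1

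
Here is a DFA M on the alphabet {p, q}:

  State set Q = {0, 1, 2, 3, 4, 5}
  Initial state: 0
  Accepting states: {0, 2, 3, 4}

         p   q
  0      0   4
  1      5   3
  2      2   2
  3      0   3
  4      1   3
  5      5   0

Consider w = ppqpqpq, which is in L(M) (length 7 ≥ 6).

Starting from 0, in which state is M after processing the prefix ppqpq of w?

3

State sequence: 0 -p-> 0 -p-> 0 -q-> 4 -p-> 1 -q-> 3

After reading 5 characters, M is in state 3.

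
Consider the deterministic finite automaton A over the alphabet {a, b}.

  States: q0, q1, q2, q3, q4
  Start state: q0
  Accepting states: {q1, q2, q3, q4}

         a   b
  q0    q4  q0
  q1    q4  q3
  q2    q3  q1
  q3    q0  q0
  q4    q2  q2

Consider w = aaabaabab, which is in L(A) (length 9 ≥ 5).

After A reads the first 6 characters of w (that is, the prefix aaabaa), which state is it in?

q2

State sequence: q0 -a-> q4 -a-> q2 -a-> q3 -b-> q0 -a-> q4 -a-> q2

After reading 6 characters, A is in state q2.
(This kind of state-tracing is the core of the pumping-lemma construction: with 5 states, pigeonhole forces a repeat within the first 5 steps.)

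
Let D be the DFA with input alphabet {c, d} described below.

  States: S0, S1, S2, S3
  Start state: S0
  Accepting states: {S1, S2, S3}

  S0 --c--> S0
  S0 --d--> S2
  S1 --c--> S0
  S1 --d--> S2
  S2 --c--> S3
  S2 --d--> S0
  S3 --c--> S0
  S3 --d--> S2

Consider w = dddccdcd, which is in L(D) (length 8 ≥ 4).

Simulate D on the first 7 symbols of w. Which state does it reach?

Run of D on the first 7 characters of w = d d d c c d c:
  step 0: S0  (start)
  step 1: S2  (read d: S0→S2)
  step 2: S0  (read d: S2→S0)
  step 3: S2  (read d: S0→S2)
  step 4: S3  (read c: S2→S3)
  step 5: S0  (read c: S3→S0)
  step 6: S2  (read d: S0→S2)
  step 7: S3  (read c: S2→S3)

After reading 7 characters, D is in state S3.

S3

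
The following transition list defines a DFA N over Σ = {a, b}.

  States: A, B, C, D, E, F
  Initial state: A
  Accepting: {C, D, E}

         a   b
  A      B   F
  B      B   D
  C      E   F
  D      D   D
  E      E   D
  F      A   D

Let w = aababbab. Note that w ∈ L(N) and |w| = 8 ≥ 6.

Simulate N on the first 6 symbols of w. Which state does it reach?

Run of N on the first 6 characters of w = a a b a b b:
  step 0: A  (start)
  step 1: B  (read a: A→B)
  step 2: B  (read a: B→B)
  step 3: D  (read b: B→D)
  step 4: D  (read a: D→D)
  step 5: D  (read b: D→D)
  step 6: D  (read b: D→D)

After reading 6 characters, N is in state D.

D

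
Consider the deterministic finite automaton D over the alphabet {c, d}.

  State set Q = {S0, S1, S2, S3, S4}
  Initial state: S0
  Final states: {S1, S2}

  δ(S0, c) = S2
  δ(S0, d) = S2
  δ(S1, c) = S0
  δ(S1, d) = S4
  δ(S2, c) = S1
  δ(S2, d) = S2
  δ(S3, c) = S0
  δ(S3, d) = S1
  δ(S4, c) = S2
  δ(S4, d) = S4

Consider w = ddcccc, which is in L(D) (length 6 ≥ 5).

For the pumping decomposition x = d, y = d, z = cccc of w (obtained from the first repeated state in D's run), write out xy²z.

xy^2z = d·d·d·cccc = dddcccc.
Reading y = d takes D from S2 back to S2, so after x·y·y the machine is still in S2, and z then leads to the accepting state S1. Hence dddcccc ∈ L(D).

dddcccc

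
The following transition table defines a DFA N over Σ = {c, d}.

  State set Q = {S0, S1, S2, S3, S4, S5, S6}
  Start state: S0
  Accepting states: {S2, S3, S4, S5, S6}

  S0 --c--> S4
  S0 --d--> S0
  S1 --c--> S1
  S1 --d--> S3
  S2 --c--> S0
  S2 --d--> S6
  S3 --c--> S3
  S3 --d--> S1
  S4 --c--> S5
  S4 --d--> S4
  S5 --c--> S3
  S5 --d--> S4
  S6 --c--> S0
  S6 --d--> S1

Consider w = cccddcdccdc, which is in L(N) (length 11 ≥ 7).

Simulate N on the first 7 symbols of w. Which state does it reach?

S1

State sequence: S0 -c-> S4 -c-> S5 -c-> S3 -d-> S1 -d-> S3 -c-> S3 -d-> S1

After reading 7 characters, N is in state S1.
(This kind of state-tracing is the core of the pumping-lemma construction: with 7 states, pigeonhole forces a repeat within the first 7 steps.)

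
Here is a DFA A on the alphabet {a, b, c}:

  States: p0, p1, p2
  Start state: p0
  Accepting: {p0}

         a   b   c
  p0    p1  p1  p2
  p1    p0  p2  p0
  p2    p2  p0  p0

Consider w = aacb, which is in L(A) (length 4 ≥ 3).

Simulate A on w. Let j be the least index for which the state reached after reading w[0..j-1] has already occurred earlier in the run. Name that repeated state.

p0

Run of A on w = a a c b:
  step 0: p0  (start)
  step 1: p1  (read a: p0→p1)
  step 2: p0  (read a: p1→p0)   ← first repeat (p0 seen earlier)
  step 3: p2  (read c: p0→p2)
  step 4: p0  (read b: p2→p0)

The earliest repeat is at step j = 2: A is in p0, which it already visited at step i = 0.
With |Q| = 3, pigeonhole forces a state repeat no later than step 3; the substring read between the first and second visits to that state can be pumped.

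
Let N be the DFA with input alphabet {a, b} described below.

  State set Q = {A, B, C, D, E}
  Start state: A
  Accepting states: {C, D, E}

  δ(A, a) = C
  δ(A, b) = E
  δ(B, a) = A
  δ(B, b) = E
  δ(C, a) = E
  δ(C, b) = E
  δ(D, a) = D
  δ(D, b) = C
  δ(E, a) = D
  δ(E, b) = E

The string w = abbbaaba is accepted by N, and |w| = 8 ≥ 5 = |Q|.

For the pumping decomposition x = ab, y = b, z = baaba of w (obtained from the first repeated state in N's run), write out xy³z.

xy^3z = ab·b·b·b·baaba = abbbbbaaba.
Reading y = b takes N from E back to E, so after x·y·y·y the machine is still in E, and z then leads to the accepting state E. Hence abbbbbaaba ∈ L(N).

abbbbbaaba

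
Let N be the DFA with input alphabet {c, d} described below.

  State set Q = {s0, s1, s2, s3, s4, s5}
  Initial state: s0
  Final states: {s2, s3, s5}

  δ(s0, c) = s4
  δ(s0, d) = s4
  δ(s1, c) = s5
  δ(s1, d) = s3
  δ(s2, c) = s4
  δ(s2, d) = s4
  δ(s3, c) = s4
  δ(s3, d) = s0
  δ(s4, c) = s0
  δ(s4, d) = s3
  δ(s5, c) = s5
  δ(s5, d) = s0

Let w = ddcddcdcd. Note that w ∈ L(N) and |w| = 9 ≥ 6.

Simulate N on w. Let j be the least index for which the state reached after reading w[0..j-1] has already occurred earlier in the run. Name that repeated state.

s4

State sequence: s0 -d-> s4 -d-> s3 -c-> s4 -d-> s3 -d-> s0 -c-> s4 -d-> s3 -c-> s4 -d-> s3
First repeat at step 3: s4 was already visited.

The earliest repeat is at step j = 3: N is in s4, which it already visited at step i = 1.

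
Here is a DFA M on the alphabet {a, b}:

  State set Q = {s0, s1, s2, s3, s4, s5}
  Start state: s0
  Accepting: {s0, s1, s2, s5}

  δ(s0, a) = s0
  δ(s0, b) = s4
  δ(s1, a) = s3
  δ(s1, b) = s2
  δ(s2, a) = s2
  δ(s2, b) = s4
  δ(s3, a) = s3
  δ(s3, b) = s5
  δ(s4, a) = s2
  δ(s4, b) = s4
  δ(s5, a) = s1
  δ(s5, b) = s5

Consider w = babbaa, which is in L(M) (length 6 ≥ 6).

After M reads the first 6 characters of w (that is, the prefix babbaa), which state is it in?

State sequence: s0 -b-> s4 -a-> s2 -b-> s4 -b-> s4 -a-> s2 -a-> s2

After reading 6 characters, M is in state s2.
(This kind of state-tracing is the core of the pumping-lemma construction: with 6 states, pigeonhole forces a repeat within the first 6 steps.)

s2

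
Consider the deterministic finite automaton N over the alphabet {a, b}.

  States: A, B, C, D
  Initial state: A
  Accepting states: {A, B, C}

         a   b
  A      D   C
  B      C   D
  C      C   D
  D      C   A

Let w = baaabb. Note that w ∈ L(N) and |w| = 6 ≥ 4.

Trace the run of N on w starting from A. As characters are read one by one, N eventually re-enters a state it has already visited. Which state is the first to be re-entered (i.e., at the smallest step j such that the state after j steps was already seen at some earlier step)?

C

State sequence: A -b-> C -a-> C -a-> C -a-> C -b-> D -b-> A
First repeat at step 2: C was already visited.

The earliest repeat is at step j = 2: N is in C, which it already visited at step i = 1.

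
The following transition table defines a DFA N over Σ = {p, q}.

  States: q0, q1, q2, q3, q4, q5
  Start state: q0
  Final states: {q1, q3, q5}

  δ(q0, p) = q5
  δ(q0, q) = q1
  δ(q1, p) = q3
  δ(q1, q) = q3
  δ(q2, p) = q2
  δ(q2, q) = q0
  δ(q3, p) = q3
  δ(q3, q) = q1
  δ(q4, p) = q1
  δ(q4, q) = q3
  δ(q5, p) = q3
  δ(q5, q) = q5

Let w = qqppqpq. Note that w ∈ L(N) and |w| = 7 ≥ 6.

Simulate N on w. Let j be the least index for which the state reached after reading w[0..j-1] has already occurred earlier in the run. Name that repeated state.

Run of N on w = q q p p q p q:
  step 0: q0  (start)
  step 1: q1  (read q: q0→q1)
  step 2: q3  (read q: q1→q3)
  step 3: q3  (read p: q3→q3)   ← first repeat (q3 seen earlier)
  step 4: q3  (read p: q3→q3)
  step 5: q1  (read q: q3→q1)
  step 6: q3  (read p: q1→q3)
  step 7: q1  (read q: q3→q1)

The earliest repeat is at step j = 3: N is in q3, which it already visited at step i = 2.
Since N has 6 states, any run of length ≥ 6 visits 6+1 states, so by pigeonhole some state repeats within the first 6 steps — that repeat gives the pumpable loop.

q3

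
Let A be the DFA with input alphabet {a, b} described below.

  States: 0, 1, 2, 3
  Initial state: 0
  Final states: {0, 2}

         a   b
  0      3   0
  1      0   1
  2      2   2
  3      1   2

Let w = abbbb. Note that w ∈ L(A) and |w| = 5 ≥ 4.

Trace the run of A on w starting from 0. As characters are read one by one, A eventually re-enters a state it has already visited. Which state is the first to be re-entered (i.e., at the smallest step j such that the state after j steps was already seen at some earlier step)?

Run of A on w = a b b b b:
  step 0: 0  (start)
  step 1: 3  (read a: 0→3)
  step 2: 2  (read b: 3→2)
  step 3: 2  (read b: 2→2)   ← first repeat (2 seen earlier)
  step 4: 2  (read b: 2→2)
  step 5: 2  (read b: 2→2)

The earliest repeat is at step j = 3: A is in 2, which it already visited at step i = 2.
Since A has 4 states, any run of length ≥ 4 visits 4+1 states, so by pigeonhole some state repeats within the first 4 steps — that repeat gives the pumpable loop.

2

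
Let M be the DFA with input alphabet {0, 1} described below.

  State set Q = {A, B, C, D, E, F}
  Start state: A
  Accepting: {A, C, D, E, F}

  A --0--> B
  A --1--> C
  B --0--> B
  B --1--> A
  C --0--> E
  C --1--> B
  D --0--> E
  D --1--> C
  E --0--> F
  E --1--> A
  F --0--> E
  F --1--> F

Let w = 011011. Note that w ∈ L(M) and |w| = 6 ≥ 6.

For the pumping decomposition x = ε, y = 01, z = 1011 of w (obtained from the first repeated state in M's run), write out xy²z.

xy^2z = ε·01·01·1011 = 01011011.
Reading y = 01 takes M from A back to A, so after x·y·y the machine is still in A, and z then leads to the accepting state C. Hence 01011011 ∈ L(M).

01011011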